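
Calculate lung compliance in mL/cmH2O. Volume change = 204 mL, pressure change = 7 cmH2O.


C = dV / dP
C = 204 / 7
C = 29.14 mL/cmH2O


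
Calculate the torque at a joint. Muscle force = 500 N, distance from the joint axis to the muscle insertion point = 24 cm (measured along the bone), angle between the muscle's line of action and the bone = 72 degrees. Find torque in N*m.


Torque = F * d * sin(theta)   (moment arm = d*sin(theta))
d = 24 cm = 0.24 m
Torque = 500 * 0.24 * sin(72)
Torque = 114.1 N*m


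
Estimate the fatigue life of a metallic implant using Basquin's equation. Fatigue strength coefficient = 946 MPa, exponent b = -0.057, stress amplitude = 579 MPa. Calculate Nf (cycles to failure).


sigma_a = sigma_f' * (2Nf)^b
2Nf = (sigma_a/sigma_f')^(1/b)
2Nf = (579/946)^(1/-0.057)
2Nf = 5502.6444
Nf = 2751


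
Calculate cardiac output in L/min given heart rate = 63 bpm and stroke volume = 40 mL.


CO = HR * SV
CO = 63 * 40 / 1000
CO = 2.52 L/min


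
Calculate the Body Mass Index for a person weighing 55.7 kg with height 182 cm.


BMI = weight / height^2
height = 182 cm = 1.82 m
BMI = 55.7 / 1.82^2
BMI = 16.82 kg/m^2


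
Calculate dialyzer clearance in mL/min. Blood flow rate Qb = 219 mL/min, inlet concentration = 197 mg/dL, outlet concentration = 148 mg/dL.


K = Qb * (Cb_in - Cb_out) / Cb_in
K = 219 * (197 - 148) / 197
K = 54.47 mL/min


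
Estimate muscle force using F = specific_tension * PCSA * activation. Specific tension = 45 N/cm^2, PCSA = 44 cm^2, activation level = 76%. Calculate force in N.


F = sigma * PCSA * activation
F = 45 * 44 * 0.76
F = 1505 N


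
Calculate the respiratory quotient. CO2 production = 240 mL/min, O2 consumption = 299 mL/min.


RQ = VCO2 / VO2
RQ = 240 / 299
RQ = 0.8027


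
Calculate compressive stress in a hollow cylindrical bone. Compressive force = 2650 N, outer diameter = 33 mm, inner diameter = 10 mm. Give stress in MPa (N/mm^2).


A = pi*(r_o^2 - r_i^2)
r_o = 16.5 mm, r_i = 5 mm
A = 776.759 mm^2
sigma = F/A = 2650 / 776.759
sigma = 3.412 MPa


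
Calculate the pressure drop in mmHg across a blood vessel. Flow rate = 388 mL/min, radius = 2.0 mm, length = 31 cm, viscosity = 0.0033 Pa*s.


dP = 8*mu*L*Q / (pi*r^4)
Q = 388 mL/min = 6.46667e-06 m^3/s
dP = 1052.87 Pa = 1052.87 / 133.322 mmHg = 7.897 mmHg


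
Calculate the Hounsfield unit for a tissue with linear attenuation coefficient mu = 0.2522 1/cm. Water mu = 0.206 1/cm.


HU = ((mu_tissue - mu_water) / mu_water) * 1000
HU = ((0.2522 - 0.206) / 0.206) * 1000
HU = 224.3


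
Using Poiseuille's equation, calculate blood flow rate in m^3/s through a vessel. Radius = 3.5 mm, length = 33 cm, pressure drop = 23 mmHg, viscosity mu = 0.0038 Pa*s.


Q = pi*r^4*dP / (8*mu*L)
r = 0.0035 m, L = 0.33 m
dP = 23 mmHg = 3066.406 Pa
Q = 1.4410e-04 m^3/s


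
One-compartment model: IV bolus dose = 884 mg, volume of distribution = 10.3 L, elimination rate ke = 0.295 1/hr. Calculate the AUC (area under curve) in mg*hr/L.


C0 = Dose/Vd = 884/10.3 = 85.8252 mg/L
AUC = C0/ke = 85.8252/0.295
AUC = 290.9 mg*hr/L


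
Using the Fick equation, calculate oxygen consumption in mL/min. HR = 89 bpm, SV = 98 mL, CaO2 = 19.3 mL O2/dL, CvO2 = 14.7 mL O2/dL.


CO = HR*SV = 89*98/1000 = 8.722 L/min
a-v O2 diff = 19.3 - 14.7 = 4.6 mL/dL
VO2 = CO * (CaO2-CvO2) * 10 dL/L
VO2 = 8.722 * 4.6 * 10
VO2 = 401.2 mL/min


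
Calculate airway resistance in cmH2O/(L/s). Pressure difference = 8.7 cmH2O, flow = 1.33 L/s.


R = dP / flow
R = 8.7 / 1.33
R = 6.541 cmH2O/(L/s)


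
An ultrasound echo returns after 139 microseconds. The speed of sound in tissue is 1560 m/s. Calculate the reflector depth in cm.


depth = c * t / 2
t = 139 us = 1.3900e-04 s
depth = 1560 * 1.3900e-04 / 2
depth = 0.10842 m = 10.842 cm


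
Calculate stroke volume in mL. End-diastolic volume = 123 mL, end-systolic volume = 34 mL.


SV = EDV - ESV
SV = 123 - 34
SV = 89 mL


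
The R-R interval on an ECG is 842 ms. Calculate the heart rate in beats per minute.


HR = 60 / RR_interval(s)
RR = 842 ms = 0.842 s
HR = 60 / 0.842 = 71.26 bpm


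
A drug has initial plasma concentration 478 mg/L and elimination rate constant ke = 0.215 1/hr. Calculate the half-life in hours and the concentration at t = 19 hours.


t_half = ln(2) / ke = 0.693147 / 0.215 = 3.224 hr
C(t) = C0 * exp(-ke*t) = 478 * exp(-0.215*19)
C(19) = 8.041 mg/L


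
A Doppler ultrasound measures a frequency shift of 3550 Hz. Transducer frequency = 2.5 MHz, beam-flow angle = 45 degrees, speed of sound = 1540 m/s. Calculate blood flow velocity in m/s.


v = fd * c / (2 * f0 * cos(theta))
v = 3550 * 1540 / (2 * 2.5000e+06 * cos(45))
v = 1.546 m/s


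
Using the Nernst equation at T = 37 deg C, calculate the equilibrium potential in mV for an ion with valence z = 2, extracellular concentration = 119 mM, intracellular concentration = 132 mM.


E = (RT/(zF)) * ln(C_out/C_in)
T = 37 + 273.15 = 310.15 K
E = (8.314 * 310.15 / (2 * 96485)) * ln(119/132)
E = -1.385 mV


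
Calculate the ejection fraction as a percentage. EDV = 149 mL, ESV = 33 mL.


SV = EDV - ESV = 149 - 33 = 116 mL
EF = SV/EDV * 100 = 116/149 * 100
EF = 77.85%


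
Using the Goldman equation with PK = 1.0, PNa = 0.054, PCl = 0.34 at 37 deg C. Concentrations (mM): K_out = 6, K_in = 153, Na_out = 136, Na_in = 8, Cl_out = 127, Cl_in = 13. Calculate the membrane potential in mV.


Vm = (RT/F)*ln((PK*Ko + PNa*Nao + PCl*Cli)/(PK*Ki + PNa*Nai + PCl*Clo))
Numer = 17.764, Denom = 196.612
Vm = -64.25 mV


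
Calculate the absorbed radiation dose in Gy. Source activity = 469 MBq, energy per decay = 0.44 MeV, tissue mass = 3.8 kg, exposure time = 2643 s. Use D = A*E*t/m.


A = 469 MBq = 4.6900e+08 Bq
E = 0.44 MeV = 7.0488e-14 J
D = A*E*t/m = 4.6900e+08*7.0488e-14*2643/3.8
D = 0.02299 Gy


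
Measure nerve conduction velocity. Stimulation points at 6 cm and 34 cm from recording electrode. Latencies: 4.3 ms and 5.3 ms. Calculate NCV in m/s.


Distance = (34 - 6) / 100 = 0.28 m
dt = (5.3 - 4.3) / 1000 = 0.001 s
NCV = dist / dt = 280 m/s


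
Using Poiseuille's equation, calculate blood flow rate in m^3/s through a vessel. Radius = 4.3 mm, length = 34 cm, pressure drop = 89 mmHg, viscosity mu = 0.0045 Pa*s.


Q = pi*r^4*dP / (8*mu*L)
r = 0.0043 m, L = 0.34 m
dP = 89 mmHg = 11865.658 Pa
Q = 0.001041 m^3/s


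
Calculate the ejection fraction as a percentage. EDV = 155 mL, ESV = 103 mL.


SV = EDV - ESV = 155 - 103 = 52 mL
EF = SV/EDV * 100 = 52/155 * 100
EF = 33.55%


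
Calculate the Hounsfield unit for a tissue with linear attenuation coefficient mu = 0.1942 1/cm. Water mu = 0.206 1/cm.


HU = ((mu_tissue - mu_water) / mu_water) * 1000
HU = ((0.1942 - 0.206) / 0.206) * 1000
HU = -57.28


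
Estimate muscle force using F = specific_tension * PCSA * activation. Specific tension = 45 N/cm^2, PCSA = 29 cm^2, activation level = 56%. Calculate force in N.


F = sigma * PCSA * activation
F = 45 * 29 * 0.56
F = 730.8 N


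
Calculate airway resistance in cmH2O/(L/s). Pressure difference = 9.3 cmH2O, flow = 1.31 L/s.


R = dP / flow
R = 9.3 / 1.31
R = 7.099 cmH2O/(L/s)


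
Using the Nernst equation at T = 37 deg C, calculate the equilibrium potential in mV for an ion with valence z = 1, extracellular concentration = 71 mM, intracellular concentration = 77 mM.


E = (RT/(zF)) * ln(C_out/C_in)
T = 37 + 273.15 = 310.15 K
E = (8.314 * 310.15 / (1 * 96485)) * ln(71/77)
E = -2.168 mV


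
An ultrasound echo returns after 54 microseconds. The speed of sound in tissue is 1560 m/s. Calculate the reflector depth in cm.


depth = c * t / 2
t = 54 us = 5.4000e-05 s
depth = 1560 * 5.4000e-05 / 2
depth = 0.04212 m = 4.212 cm


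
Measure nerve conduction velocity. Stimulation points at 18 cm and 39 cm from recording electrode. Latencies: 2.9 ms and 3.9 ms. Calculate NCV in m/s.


Distance = (39 - 18) / 100 = 0.21 m
dt = (3.9 - 2.9) / 1000 = 0.001 s
NCV = dist / dt = 210 m/s


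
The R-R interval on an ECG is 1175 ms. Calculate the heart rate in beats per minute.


HR = 60 / RR_interval(s)
RR = 1175 ms = 1.175 s
HR = 60 / 1.175 = 51.06 bpm


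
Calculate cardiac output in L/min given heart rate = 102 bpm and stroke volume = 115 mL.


CO = HR * SV
CO = 102 * 115 / 1000
CO = 11.73 L/min


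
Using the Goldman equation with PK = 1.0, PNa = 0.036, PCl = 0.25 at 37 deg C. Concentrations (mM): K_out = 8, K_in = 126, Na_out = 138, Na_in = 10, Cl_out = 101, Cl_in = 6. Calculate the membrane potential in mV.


Vm = (RT/F)*ln((PK*Ko + PNa*Nao + PCl*Cli)/(PK*Ki + PNa*Nai + PCl*Clo))
Numer = 14.468, Denom = 151.61
Vm = -62.79 mV


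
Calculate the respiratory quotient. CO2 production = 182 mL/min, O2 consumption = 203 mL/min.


RQ = VCO2 / VO2
RQ = 182 / 203
RQ = 0.8966


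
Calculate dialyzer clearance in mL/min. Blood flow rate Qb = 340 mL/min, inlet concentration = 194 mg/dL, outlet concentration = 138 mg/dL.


K = Qb * (Cb_in - Cb_out) / Cb_in
K = 340 * (194 - 138) / 194
K = 98.14 mL/min


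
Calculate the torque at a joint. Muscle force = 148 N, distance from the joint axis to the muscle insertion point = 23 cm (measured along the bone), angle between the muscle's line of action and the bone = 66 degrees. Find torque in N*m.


Torque = F * d * sin(theta)   (moment arm = d*sin(theta))
d = 23 cm = 0.23 m
Torque = 148 * 0.23 * sin(66)
Torque = 31.1 N*m


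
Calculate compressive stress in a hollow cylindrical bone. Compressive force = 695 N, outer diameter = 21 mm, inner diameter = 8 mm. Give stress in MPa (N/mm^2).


A = pi*(r_o^2 - r_i^2)
r_o = 10.5 mm, r_i = 4 mm
A = 296.095 mm^2
sigma = F/A = 695 / 296.095
sigma = 2.347 MPa


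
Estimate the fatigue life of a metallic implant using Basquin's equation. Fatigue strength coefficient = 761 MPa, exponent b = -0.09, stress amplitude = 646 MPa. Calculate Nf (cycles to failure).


sigma_a = sigma_f' * (2Nf)^b
2Nf = (sigma_a/sigma_f')^(1/b)
2Nf = (646/761)^(1/-0.09)
2Nf = 6.1741805
Nf = 3.087


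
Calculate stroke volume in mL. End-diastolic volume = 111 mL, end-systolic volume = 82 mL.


SV = EDV - ESV
SV = 111 - 82
SV = 29 mL


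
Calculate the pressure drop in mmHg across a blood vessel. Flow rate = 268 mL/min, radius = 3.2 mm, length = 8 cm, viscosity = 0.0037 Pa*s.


dP = 8*mu*L*Q / (pi*r^4)
Q = 268 mL/min = 4.46667e-06 m^3/s
dP = 32.1082 Pa = 32.1082 / 133.322 mmHg = 0.2408 mmHg


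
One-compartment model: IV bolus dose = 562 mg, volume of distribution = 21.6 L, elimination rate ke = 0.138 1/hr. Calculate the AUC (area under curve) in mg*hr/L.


C0 = Dose/Vd = 562/21.6 = 26.0185 mg/L
AUC = C0/ke = 26.0185/0.138
AUC = 188.5 mg*hr/L


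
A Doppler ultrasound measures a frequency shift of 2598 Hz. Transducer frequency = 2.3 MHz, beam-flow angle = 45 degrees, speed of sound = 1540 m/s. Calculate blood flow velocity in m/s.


v = fd * c / (2 * f0 * cos(theta))
v = 2598 * 1540 / (2 * 2.3000e+06 * cos(45))
v = 1.23 m/s


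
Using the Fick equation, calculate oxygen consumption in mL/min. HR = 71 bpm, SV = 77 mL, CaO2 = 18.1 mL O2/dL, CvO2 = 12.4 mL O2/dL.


CO = HR*SV = 71*77/1000 = 5.467 L/min
a-v O2 diff = 18.1 - 12.4 = 5.7 mL/dL
VO2 = CO * (CaO2-CvO2) * 10 dL/L
VO2 = 5.467 * 5.7 * 10
VO2 = 311.6 mL/min


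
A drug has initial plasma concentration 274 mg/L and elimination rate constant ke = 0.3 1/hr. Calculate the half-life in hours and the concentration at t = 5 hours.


t_half = ln(2) / ke = 0.693147 / 0.3 = 2.31 hr
C(t) = C0 * exp(-ke*t) = 274 * exp(-0.3*5)
C(5) = 61.14 mg/L


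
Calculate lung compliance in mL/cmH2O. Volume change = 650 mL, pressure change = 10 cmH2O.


C = dV / dP
C = 650 / 10
C = 65 mL/cmH2O


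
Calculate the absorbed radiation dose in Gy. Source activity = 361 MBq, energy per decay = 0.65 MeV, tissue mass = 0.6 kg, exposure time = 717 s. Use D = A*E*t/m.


A = 361 MBq = 3.6100e+08 Bq
E = 0.65 MeV = 1.0413e-13 J
D = A*E*t/m = 3.6100e+08*1.0413e-13*717/0.6
D = 0.04492 Gy


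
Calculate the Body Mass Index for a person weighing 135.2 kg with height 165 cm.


BMI = weight / height^2
height = 165 cm = 1.65 m
BMI = 135.2 / 1.65^2
BMI = 49.66 kg/m^2


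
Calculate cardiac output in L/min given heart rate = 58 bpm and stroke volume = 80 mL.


CO = HR * SV
CO = 58 * 80 / 1000
CO = 4.64 L/min


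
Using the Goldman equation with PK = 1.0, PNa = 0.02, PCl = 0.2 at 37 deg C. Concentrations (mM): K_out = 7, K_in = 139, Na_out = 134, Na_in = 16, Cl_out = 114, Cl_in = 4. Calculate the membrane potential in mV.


Vm = (RT/F)*ln((PK*Ko + PNa*Nao + PCl*Cli)/(PK*Ki + PNa*Nai + PCl*Clo))
Numer = 10.48, Denom = 162.12
Vm = -73.2 mV


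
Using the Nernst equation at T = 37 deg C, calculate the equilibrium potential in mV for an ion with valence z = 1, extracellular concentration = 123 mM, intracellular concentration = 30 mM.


E = (RT/(zF)) * ln(C_out/C_in)
T = 37 + 273.15 = 310.15 K
E = (8.314 * 310.15 / (1 * 96485)) * ln(123/30)
E = 37.71 mV


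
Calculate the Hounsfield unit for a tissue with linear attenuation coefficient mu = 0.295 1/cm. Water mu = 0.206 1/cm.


HU = ((mu_tissue - mu_water) / mu_water) * 1000
HU = ((0.295 - 0.206) / 0.206) * 1000
HU = 432


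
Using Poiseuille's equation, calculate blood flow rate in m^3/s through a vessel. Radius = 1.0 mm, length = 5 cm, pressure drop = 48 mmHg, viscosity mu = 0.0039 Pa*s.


Q = pi*r^4*dP / (8*mu*L)
r = 0.001 m, L = 0.05 m
dP = 48 mmHg = 6399.456 Pa
Q = 1.2887e-05 m^3/s


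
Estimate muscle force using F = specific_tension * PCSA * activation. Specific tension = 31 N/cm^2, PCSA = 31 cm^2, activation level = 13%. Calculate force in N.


F = sigma * PCSA * activation
F = 31 * 31 * 0.13
F = 124.9 N


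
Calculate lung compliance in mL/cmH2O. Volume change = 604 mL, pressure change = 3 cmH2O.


C = dV / dP
C = 604 / 3
C = 201.3 mL/cmH2O


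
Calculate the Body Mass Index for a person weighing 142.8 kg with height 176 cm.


BMI = weight / height^2
height = 176 cm = 1.76 m
BMI = 142.8 / 1.76^2
BMI = 46.1 kg/m^2


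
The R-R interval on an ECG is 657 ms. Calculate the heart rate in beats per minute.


HR = 60 / RR_interval(s)
RR = 657 ms = 0.657 s
HR = 60 / 0.657 = 91.32 bpm


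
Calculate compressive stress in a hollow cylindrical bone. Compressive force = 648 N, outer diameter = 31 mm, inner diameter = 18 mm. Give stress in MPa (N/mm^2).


A = pi*(r_o^2 - r_i^2)
r_o = 15.5 mm, r_i = 9 mm
A = 500.299 mm^2
sigma = F/A = 648 / 500.299
sigma = 1.295 MPa


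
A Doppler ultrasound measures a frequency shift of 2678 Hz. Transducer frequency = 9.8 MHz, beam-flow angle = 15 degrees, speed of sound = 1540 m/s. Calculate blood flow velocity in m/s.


v = fd * c / (2 * f0 * cos(theta))
v = 2678 * 1540 / (2 * 9.8000e+06 * cos(15))
v = 0.2178 m/s


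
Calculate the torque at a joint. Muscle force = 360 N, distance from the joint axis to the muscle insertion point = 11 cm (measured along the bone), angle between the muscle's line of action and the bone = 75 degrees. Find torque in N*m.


Torque = F * d * sin(theta)   (moment arm = d*sin(theta))
d = 11 cm = 0.11 m
Torque = 360 * 0.11 * sin(75)
Torque = 38.25 N*m


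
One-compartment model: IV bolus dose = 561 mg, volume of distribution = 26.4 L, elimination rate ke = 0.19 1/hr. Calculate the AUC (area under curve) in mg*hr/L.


C0 = Dose/Vd = 561/26.4 = 21.25 mg/L
AUC = C0/ke = 21.25/0.19
AUC = 111.8 mg*hr/L


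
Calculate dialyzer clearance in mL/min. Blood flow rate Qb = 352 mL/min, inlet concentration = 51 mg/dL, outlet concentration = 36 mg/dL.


K = Qb * (Cb_in - Cb_out) / Cb_in
K = 352 * (51 - 36) / 51
K = 103.5 mL/min


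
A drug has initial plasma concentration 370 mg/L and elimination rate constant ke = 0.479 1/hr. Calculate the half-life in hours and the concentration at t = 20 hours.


t_half = ln(2) / ke = 0.693147 / 0.479 = 1.447 hr
C(t) = C0 * exp(-ke*t) = 370 * exp(-0.479*20)
C(20) = 0.02557 mg/L


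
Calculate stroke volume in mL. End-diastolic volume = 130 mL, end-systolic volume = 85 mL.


SV = EDV - ESV
SV = 130 - 85
SV = 45 mL


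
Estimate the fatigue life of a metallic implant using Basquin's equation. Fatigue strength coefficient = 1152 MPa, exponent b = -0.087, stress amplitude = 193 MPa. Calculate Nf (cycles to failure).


sigma_a = sigma_f' * (2Nf)^b
2Nf = (sigma_a/sigma_f')^(1/b)
2Nf = (193/1152)^(1/-0.087)
2Nf = 8.2858161e+08
Nf = 4.1429e+08


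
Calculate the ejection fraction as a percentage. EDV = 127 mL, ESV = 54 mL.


SV = EDV - ESV = 127 - 54 = 73 mL
EF = SV/EDV * 100 = 73/127 * 100
EF = 57.48%


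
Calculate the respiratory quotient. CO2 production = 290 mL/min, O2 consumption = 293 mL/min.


RQ = VCO2 / VO2
RQ = 290 / 293
RQ = 0.9898


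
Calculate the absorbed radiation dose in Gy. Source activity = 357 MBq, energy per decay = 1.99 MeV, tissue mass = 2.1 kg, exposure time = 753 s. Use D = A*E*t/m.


A = 357 MBq = 3.5700e+08 Bq
E = 1.99 MeV = 3.18798e-13 J
D = A*E*t/m = 3.5700e+08*3.18798e-13*753/2.1
D = 0.04081 Gy


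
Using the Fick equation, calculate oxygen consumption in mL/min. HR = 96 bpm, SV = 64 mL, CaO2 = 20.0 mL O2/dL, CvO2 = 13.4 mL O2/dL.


CO = HR*SV = 96*64/1000 = 6.144 L/min
a-v O2 diff = 20.0 - 13.4 = 6.6 mL/dL
VO2 = CO * (CaO2-CvO2) * 10 dL/L
VO2 = 6.144 * 6.6 * 10
VO2 = 405.5 mL/min


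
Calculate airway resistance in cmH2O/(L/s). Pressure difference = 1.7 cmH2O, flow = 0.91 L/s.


R = dP / flow
R = 1.7 / 0.91
R = 1.868 cmH2O/(L/s)


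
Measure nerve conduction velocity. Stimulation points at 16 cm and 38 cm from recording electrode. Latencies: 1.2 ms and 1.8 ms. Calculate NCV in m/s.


Distance = (38 - 16) / 100 = 0.22 m
dt = (1.8 - 1.2) / 1000 = 6.0000e-04 s
NCV = dist / dt = 366.7 m/s


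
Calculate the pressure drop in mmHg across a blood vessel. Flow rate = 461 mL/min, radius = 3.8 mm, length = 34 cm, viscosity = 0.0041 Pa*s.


dP = 8*mu*L*Q / (pi*r^4)
Q = 461 mL/min = 7.68333e-06 m^3/s
dP = 130.803 Pa = 130.803 / 133.322 mmHg = 0.9811 mmHg


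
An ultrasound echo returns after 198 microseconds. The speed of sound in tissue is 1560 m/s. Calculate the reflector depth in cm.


depth = c * t / 2
t = 198 us = 1.9800e-04 s
depth = 1560 * 1.9800e-04 / 2
depth = 0.15444 m = 15.444 cm


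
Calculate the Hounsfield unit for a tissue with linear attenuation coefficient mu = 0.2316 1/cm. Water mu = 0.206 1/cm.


HU = ((mu_tissue - mu_water) / mu_water) * 1000
HU = ((0.2316 - 0.206) / 0.206) * 1000
HU = 124.3


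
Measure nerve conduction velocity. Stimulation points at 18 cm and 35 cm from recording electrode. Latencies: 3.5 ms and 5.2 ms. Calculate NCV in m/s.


Distance = (35 - 18) / 100 = 0.17 m
dt = (5.2 - 3.5) / 1000 = 0.0017 s
NCV = dist / dt = 100 m/s


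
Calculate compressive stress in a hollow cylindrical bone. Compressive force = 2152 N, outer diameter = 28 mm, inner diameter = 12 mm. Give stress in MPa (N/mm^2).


A = pi*(r_o^2 - r_i^2)
r_o = 14 mm, r_i = 6 mm
A = 502.655 mm^2
sigma = F/A = 2152 / 502.655
sigma = 4.281 MPa


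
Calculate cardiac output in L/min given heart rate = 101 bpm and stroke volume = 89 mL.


CO = HR * SV
CO = 101 * 89 / 1000
CO = 8.989 L/min


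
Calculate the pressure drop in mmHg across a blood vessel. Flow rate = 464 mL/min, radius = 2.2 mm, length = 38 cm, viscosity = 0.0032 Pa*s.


dP = 8*mu*L*Q / (pi*r^4)
Q = 464 mL/min = 7.73333e-06 m^3/s
dP = 1022.23 Pa = 1022.23 / 133.322 mmHg = 7.667 mmHg


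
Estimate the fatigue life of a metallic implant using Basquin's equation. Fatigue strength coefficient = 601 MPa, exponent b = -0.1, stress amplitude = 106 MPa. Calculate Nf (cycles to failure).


sigma_a = sigma_f' * (2Nf)^b
2Nf = (sigma_a/sigma_f')^(1/b)
2Nf = (106/601)^(1/-0.1)
2Nf = 34330969
Nf = 1.7165e+07


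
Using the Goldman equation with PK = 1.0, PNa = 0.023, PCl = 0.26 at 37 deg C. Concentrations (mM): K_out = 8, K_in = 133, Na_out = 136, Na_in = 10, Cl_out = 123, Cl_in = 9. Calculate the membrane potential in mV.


Vm = (RT/F)*ln((PK*Ko + PNa*Nao + PCl*Cli)/(PK*Ki + PNa*Nai + PCl*Clo))
Numer = 13.468, Denom = 165.21
Vm = -67 mV


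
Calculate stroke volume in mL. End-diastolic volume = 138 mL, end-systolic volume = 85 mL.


SV = EDV - ESV
SV = 138 - 85
SV = 53 mL


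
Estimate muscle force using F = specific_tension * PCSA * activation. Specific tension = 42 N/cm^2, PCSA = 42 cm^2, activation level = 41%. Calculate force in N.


F = sigma * PCSA * activation
F = 42 * 42 * 0.41
F = 723.2 N


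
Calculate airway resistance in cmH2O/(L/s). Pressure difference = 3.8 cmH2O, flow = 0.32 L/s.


R = dP / flow
R = 3.8 / 0.32
R = 11.88 cmH2O/(L/s)


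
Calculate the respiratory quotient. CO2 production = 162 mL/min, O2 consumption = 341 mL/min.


RQ = VCO2 / VO2
RQ = 162 / 341
RQ = 0.4751


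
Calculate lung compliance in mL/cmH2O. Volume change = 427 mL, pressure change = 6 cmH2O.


C = dV / dP
C = 427 / 6
C = 71.17 mL/cmH2O


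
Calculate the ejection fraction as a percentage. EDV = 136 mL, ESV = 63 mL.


SV = EDV - ESV = 136 - 63 = 73 mL
EF = SV/EDV * 100 = 73/136 * 100
EF = 53.68%


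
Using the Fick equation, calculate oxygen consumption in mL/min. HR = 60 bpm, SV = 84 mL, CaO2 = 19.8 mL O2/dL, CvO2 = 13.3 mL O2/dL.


CO = HR*SV = 60*84/1000 = 5.04 L/min
a-v O2 diff = 19.8 - 13.3 = 6.5 mL/dL
VO2 = CO * (CaO2-CvO2) * 10 dL/L
VO2 = 5.04 * 6.5 * 10
VO2 = 327.6 mL/min


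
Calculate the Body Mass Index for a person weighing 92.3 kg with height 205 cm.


BMI = weight / height^2
height = 205 cm = 2.05 m
BMI = 92.3 / 2.05^2
BMI = 21.96 kg/m^2


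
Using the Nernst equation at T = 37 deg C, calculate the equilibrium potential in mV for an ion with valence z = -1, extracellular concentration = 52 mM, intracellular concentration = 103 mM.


E = (RT/(zF)) * ln(C_out/C_in)
T = 37 + 273.15 = 310.15 K
E = (8.314 * 310.15 / (-1 * 96485)) * ln(52/103)
E = 18.27 mV


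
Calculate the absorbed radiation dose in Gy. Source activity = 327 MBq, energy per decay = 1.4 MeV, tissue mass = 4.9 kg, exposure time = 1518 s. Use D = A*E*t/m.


A = 327 MBq = 3.2700e+08 Bq
E = 1.4 MeV = 2.2428e-13 J
D = A*E*t/m = 3.2700e+08*2.2428e-13*1518/4.9
D = 0.02272 Gy


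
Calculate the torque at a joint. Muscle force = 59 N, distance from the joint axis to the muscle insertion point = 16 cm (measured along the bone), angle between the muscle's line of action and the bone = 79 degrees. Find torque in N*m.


Torque = F * d * sin(theta)   (moment arm = d*sin(theta))
d = 16 cm = 0.16 m
Torque = 59 * 0.16 * sin(79)
Torque = 9.267 N*m


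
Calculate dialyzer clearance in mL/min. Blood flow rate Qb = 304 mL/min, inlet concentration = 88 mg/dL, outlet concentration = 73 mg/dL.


K = Qb * (Cb_in - Cb_out) / Cb_in
K = 304 * (88 - 73) / 88
K = 51.82 mL/min


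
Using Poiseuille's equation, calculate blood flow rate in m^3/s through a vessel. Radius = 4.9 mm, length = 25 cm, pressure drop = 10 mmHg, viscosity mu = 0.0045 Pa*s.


Q = pi*r^4*dP / (8*mu*L)
r = 0.0049 m, L = 0.25 m
dP = 10 mmHg = 1333.22 Pa
Q = 2.6828e-04 m^3/s


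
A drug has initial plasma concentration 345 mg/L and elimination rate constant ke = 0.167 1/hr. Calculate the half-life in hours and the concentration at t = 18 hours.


t_half = ln(2) / ke = 0.693147 / 0.167 = 4.151 hr
C(t) = C0 * exp(-ke*t) = 345 * exp(-0.167*18)
C(18) = 17.07 mg/L


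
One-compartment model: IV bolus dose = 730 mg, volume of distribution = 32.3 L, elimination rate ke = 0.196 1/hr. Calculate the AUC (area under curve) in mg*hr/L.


C0 = Dose/Vd = 730/32.3 = 22.6006 mg/L
AUC = C0/ke = 22.6006/0.196
AUC = 115.3 mg*hr/L


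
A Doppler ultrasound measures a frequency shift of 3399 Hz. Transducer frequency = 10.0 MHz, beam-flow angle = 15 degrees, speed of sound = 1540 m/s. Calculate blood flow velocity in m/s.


v = fd * c / (2 * f0 * cos(theta))
v = 3399 * 1540 / (2 * 1.0000e+07 * cos(15))
v = 0.271 m/s


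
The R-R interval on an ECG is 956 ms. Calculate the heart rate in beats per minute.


HR = 60 / RR_interval(s)
RR = 956 ms = 0.956 s
HR = 60 / 0.956 = 62.76 bpm


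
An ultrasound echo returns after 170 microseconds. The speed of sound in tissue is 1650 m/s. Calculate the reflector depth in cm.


depth = c * t / 2
t = 170 us = 1.7000e-04 s
depth = 1650 * 1.7000e-04 / 2
depth = 0.14025 m = 14.025 cm


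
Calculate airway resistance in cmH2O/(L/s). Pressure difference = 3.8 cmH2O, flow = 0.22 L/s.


R = dP / flow
R = 3.8 / 0.22
R = 17.27 cmH2O/(L/s)


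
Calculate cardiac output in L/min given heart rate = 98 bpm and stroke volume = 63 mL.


CO = HR * SV
CO = 98 * 63 / 1000
CO = 6.174 L/min


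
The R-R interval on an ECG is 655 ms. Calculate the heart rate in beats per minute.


HR = 60 / RR_interval(s)
RR = 655 ms = 0.655 s
HR = 60 / 0.655 = 91.6 bpm


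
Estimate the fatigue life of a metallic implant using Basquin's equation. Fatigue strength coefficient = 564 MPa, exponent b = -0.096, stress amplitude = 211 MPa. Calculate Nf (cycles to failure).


sigma_a = sigma_f' * (2Nf)^b
2Nf = (sigma_a/sigma_f')^(1/b)
2Nf = (211/564)^(1/-0.096)
2Nf = 28046.699
Nf = 1.402e+04


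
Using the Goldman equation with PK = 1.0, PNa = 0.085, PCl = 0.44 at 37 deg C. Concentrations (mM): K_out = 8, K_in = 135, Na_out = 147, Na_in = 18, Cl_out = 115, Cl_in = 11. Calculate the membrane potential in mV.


Vm = (RT/F)*ln((PK*Ko + PNa*Nao + PCl*Cli)/(PK*Ki + PNa*Nai + PCl*Clo))
Numer = 25.335, Denom = 187.13
Vm = -53.44 mV


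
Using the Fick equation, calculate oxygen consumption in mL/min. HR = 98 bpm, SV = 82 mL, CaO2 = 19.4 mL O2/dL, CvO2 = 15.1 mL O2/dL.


CO = HR*SV = 98*82/1000 = 8.036 L/min
a-v O2 diff = 19.4 - 15.1 = 4.3 mL/dL
VO2 = CO * (CaO2-CvO2) * 10 dL/L
VO2 = 8.036 * 4.3 * 10
VO2 = 345.5 mL/min


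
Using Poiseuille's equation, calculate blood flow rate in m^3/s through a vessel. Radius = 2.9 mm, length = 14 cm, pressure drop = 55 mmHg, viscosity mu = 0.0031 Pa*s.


Q = pi*r^4*dP / (8*mu*L)
r = 0.0029 m, L = 0.14 m
dP = 55 mmHg = 7332.71 Pa
Q = 4.6927e-04 m^3/s


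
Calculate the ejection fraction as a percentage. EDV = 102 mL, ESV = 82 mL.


SV = EDV - ESV = 102 - 82 = 20 mL
EF = SV/EDV * 100 = 20/102 * 100
EF = 19.61%


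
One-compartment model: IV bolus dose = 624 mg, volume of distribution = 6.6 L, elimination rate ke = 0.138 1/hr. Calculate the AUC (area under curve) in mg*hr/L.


C0 = Dose/Vd = 624/6.6 = 94.5455 mg/L
AUC = C0/ke = 94.5455/0.138
AUC = 685.1 mg*hr/L


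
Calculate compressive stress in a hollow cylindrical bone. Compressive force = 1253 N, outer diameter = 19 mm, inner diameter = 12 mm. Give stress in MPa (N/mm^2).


A = pi*(r_o^2 - r_i^2)
r_o = 9.5 mm, r_i = 6 mm
A = 170.431 mm^2
sigma = F/A = 1253 / 170.431
sigma = 7.352 MPa


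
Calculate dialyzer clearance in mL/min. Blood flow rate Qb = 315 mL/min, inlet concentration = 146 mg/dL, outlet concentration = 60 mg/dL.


K = Qb * (Cb_in - Cb_out) / Cb_in
K = 315 * (146 - 60) / 146
K = 185.5 mL/min


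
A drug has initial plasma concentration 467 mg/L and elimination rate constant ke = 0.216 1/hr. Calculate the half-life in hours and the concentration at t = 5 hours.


t_half = ln(2) / ke = 0.693147 / 0.216 = 3.209 hr
C(t) = C0 * exp(-ke*t) = 467 * exp(-0.216*5)
C(5) = 158.6 mg/L


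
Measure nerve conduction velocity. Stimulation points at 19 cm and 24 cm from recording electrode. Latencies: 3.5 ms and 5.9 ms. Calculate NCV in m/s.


Distance = (24 - 19) / 100 = 0.05 m
dt = (5.9 - 3.5) / 1000 = 0.0024 s
NCV = dist / dt = 20.83 m/s


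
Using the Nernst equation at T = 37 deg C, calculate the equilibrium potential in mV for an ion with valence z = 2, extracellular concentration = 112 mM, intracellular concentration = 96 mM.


E = (RT/(zF)) * ln(C_out/C_in)
T = 37 + 273.15 = 310.15 K
E = (8.314 * 310.15 / (2 * 96485)) * ln(112/96)
E = 2.06 mV


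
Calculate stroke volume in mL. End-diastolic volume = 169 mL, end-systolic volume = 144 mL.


SV = EDV - ESV
SV = 169 - 144
SV = 25 mL


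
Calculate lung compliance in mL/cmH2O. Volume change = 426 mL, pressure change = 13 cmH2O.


C = dV / dP
C = 426 / 13
C = 32.77 mL/cmH2O


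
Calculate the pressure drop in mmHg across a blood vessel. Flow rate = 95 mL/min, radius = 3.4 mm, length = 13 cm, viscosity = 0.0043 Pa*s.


dP = 8*mu*L*Q / (pi*r^4)
Q = 95 mL/min = 1.58333e-06 m^3/s
dP = 16.8658 Pa = 16.8658 / 133.322 mmHg = 0.1265 mmHg


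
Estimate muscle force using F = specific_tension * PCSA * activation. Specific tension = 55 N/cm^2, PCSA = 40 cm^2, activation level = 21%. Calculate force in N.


F = sigma * PCSA * activation
F = 55 * 40 * 0.21
F = 462 N


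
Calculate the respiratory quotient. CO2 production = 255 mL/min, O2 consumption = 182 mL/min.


RQ = VCO2 / VO2
RQ = 255 / 182
RQ = 1.401


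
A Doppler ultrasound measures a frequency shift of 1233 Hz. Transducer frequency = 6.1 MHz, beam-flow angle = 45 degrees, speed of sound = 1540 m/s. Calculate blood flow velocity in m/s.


v = fd * c / (2 * f0 * cos(theta))
v = 1233 * 1540 / (2 * 6.1000e+06 * cos(45))
v = 0.2201 m/s


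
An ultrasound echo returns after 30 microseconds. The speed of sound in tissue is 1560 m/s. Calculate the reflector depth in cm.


depth = c * t / 2
t = 30 us = 3.0000e-05 s
depth = 1560 * 3.0000e-05 / 2
depth = 0.0234 m = 2.34 cm


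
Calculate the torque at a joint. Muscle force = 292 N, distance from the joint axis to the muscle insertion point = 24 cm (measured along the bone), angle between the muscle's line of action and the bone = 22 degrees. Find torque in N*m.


Torque = F * d * sin(theta)   (moment arm = d*sin(theta))
d = 24 cm = 0.24 m
Torque = 292 * 0.24 * sin(22)
Torque = 26.25 N*m


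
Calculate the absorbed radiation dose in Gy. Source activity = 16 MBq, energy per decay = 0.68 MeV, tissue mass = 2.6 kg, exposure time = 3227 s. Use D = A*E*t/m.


A = 16 MBq = 1.6000e+07 Bq
E = 0.68 MeV = 1.08936e-13 J
D = A*E*t/m = 1.6000e+07*1.08936e-13*3227/2.6
D = 0.002163 Gy


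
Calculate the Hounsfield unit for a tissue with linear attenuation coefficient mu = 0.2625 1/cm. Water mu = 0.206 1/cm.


HU = ((mu_tissue - mu_water) / mu_water) * 1000
HU = ((0.2625 - 0.206) / 0.206) * 1000
HU = 274.3


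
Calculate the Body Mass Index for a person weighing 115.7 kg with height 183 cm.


BMI = weight / height^2
height = 183 cm = 1.83 m
BMI = 115.7 / 1.83^2
BMI = 34.55 kg/m^2


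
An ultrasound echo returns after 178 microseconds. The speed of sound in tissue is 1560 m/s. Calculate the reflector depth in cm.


depth = c * t / 2
t = 178 us = 1.7800e-04 s
depth = 1560 * 1.7800e-04 / 2
depth = 0.13884 m = 13.884 cm


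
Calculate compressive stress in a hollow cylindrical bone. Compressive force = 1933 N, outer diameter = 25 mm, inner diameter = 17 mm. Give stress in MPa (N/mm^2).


A = pi*(r_o^2 - r_i^2)
r_o = 12.5 mm, r_i = 8.5 mm
A = 263.894 mm^2
sigma = F/A = 1933 / 263.894
sigma = 7.325 MPa


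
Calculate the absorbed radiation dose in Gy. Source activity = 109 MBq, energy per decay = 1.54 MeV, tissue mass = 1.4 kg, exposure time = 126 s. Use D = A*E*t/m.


A = 109 MBq = 1.0900e+08 Bq
E = 1.54 MeV = 2.46708e-13 J
D = A*E*t/m = 1.0900e+08*2.46708e-13*126/1.4
D = 0.00242 Gy


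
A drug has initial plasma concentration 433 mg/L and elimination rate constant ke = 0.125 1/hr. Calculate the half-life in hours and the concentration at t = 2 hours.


t_half = ln(2) / ke = 0.693147 / 0.125 = 5.545 hr
C(t) = C0 * exp(-ke*t) = 433 * exp(-0.125*2)
C(2) = 337.2 mg/L


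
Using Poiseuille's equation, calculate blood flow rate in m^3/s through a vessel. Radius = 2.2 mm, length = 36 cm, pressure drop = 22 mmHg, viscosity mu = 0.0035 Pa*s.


Q = pi*r^4*dP / (8*mu*L)
r = 0.0022 m, L = 0.36 m
dP = 22 mmHg = 2933.084 Pa
Q = 2.1414e-05 m^3/s


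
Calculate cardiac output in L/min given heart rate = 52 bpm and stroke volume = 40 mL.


CO = HR * SV
CO = 52 * 40 / 1000
CO = 2.08 L/min


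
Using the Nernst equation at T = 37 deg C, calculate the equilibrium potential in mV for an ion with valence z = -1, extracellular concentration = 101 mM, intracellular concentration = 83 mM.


E = (RT/(zF)) * ln(C_out/C_in)
T = 37 + 273.15 = 310.15 K
E = (8.314 * 310.15 / (-1 * 96485)) * ln(101/83)
E = -5.246 mV


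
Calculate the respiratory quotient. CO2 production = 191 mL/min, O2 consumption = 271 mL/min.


RQ = VCO2 / VO2
RQ = 191 / 271
RQ = 0.7048


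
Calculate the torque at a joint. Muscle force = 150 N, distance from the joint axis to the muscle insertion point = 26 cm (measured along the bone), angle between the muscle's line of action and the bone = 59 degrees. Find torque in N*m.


Torque = F * d * sin(theta)   (moment arm = d*sin(theta))
d = 26 cm = 0.26 m
Torque = 150 * 0.26 * sin(59)
Torque = 33.43 N*m


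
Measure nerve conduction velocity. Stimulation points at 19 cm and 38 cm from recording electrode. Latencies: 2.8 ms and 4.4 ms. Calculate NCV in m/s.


Distance = (38 - 19) / 100 = 0.19 m
dt = (4.4 - 2.8) / 1000 = 0.0016 s
NCV = dist / dt = 118.7 m/s


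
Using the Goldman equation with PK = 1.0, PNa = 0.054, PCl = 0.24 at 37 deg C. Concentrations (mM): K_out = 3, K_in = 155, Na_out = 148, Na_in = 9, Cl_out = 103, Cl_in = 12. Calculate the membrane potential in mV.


Vm = (RT/F)*ln((PK*Ko + PNa*Nao + PCl*Cli)/(PK*Ki + PNa*Nai + PCl*Clo))
Numer = 13.872, Denom = 180.206
Vm = -68.53 mV


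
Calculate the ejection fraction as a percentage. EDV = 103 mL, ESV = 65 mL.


SV = EDV - ESV = 103 - 65 = 38 mL
EF = SV/EDV * 100 = 38/103 * 100
EF = 36.89%


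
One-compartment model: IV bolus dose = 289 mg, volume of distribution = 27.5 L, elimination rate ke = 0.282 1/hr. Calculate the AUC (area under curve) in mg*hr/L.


C0 = Dose/Vd = 289/27.5 = 10.5091 mg/L
AUC = C0/ke = 10.5091/0.282
AUC = 37.27 mg*hr/L


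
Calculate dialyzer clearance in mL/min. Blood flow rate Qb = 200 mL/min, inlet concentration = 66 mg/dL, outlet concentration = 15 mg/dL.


K = Qb * (Cb_in - Cb_out) / Cb_in
K = 200 * (66 - 15) / 66
K = 154.5 mL/min


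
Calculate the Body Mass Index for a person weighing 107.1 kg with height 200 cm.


BMI = weight / height^2
height = 200 cm = 2 m
BMI = 107.1 / 2^2
BMI = 26.77 kg/m^2


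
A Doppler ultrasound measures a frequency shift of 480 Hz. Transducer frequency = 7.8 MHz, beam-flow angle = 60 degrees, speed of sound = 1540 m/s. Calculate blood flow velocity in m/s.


v = fd * c / (2 * f0 * cos(theta))
v = 480 * 1540 / (2 * 7.8000e+06 * cos(60))
v = 0.09477 m/s


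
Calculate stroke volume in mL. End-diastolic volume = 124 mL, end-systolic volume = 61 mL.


SV = EDV - ESV
SV = 124 - 61
SV = 63 mL


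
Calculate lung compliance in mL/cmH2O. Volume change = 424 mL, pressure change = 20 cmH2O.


C = dV / dP
C = 424 / 20
C = 21.2 mL/cmH2O


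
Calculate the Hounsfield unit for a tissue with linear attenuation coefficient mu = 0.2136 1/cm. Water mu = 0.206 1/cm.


HU = ((mu_tissue - mu_water) / mu_water) * 1000
HU = ((0.2136 - 0.206) / 0.206) * 1000
HU = 36.89


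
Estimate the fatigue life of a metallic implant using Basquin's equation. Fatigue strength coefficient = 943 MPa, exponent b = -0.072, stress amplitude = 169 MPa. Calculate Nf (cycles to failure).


sigma_a = sigma_f' * (2Nf)^b
2Nf = (sigma_a/sigma_f')^(1/b)
2Nf = (169/943)^(1/-0.072)
2Nf = 2.3431037e+10
Nf = 1.1716e+10


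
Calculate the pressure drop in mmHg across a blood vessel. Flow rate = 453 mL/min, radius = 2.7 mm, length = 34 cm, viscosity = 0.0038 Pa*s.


dP = 8*mu*L*Q / (pi*r^4)
Q = 453 mL/min = 7.55e-06 m^3/s
dP = 467.406 Pa = 467.406 / 133.322 mmHg = 3.506 mmHg


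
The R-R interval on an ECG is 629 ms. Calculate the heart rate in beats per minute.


HR = 60 / RR_interval(s)
RR = 629 ms = 0.629 s
HR = 60 / 0.629 = 95.39 bpm


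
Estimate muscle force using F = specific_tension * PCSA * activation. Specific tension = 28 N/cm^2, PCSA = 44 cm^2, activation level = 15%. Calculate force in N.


F = sigma * PCSA * activation
F = 28 * 44 * 0.15
F = 184.8 N


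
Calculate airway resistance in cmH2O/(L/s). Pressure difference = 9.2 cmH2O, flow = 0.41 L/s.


R = dP / flow
R = 9.2 / 0.41
R = 22.44 cmH2O/(L/s)


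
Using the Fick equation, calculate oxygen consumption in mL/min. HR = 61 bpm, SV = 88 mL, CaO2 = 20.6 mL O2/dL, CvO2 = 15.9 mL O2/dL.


CO = HR*SV = 61*88/1000 = 5.368 L/min
a-v O2 diff = 20.6 - 15.9 = 4.7 mL/dL
VO2 = CO * (CaO2-CvO2) * 10 dL/L
VO2 = 5.368 * 4.7 * 10
VO2 = 252.3 mL/min


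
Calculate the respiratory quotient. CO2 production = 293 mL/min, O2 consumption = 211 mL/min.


RQ = VCO2 / VO2
RQ = 293 / 211
RQ = 1.389


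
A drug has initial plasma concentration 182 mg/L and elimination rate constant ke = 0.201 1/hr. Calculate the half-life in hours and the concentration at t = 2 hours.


t_half = ln(2) / ke = 0.693147 / 0.201 = 3.448 hr
C(t) = C0 * exp(-ke*t) = 182 * exp(-0.201*2)
C(2) = 121.8 mg/L


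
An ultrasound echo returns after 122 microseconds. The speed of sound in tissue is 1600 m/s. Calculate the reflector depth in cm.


depth = c * t / 2
t = 122 us = 1.2200e-04 s
depth = 1600 * 1.2200e-04 / 2
depth = 0.0976 m = 9.76 cm


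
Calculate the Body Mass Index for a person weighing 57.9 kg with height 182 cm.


BMI = weight / height^2
height = 182 cm = 1.82 m
BMI = 57.9 / 1.82^2
BMI = 17.48 kg/m^2


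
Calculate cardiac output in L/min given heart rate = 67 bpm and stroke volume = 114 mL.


CO = HR * SV
CO = 67 * 114 / 1000
CO = 7.638 L/min


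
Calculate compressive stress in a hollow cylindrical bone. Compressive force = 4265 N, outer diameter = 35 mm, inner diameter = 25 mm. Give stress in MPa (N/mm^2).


A = pi*(r_o^2 - r_i^2)
r_o = 17.5 mm, r_i = 12.5 mm
A = 471.239 mm^2
sigma = F/A = 4265 / 471.239
sigma = 9.051 MPa


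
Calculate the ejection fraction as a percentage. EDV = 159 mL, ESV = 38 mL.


SV = EDV - ESV = 159 - 38 = 121 mL
EF = SV/EDV * 100 = 121/159 * 100
EF = 76.1%


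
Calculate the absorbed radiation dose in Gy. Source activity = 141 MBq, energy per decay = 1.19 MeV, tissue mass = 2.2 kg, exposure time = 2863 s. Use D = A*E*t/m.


A = 141 MBq = 1.4100e+08 Bq
E = 1.19 MeV = 1.90638e-13 J
D = A*E*t/m = 1.4100e+08*1.90638e-13*2863/2.2
D = 0.03498 Gy


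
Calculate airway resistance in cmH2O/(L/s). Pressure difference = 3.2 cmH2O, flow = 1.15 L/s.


R = dP / flow
R = 3.2 / 1.15
R = 2.783 cmH2O/(L/s)


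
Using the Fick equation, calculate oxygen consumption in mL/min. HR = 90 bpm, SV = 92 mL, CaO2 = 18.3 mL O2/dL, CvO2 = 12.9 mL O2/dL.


CO = HR*SV = 90*92/1000 = 8.28 L/min
a-v O2 diff = 18.3 - 12.9 = 5.4 mL/dL
VO2 = CO * (CaO2-CvO2) * 10 dL/L
VO2 = 8.28 * 5.4 * 10
VO2 = 447.1 mL/min


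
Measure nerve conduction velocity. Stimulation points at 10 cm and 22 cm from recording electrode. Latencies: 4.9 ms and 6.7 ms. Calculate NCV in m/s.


Distance = (22 - 10) / 100 = 0.12 m
dt = (6.7 - 4.9) / 1000 = 0.0018 s
NCV = dist / dt = 66.67 m/s


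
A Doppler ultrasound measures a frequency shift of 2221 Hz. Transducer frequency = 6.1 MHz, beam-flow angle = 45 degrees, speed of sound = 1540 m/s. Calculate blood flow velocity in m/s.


v = fd * c / (2 * f0 * cos(theta))
v = 2221 * 1540 / (2 * 6.1000e+06 * cos(45))
v = 0.3965 m/s


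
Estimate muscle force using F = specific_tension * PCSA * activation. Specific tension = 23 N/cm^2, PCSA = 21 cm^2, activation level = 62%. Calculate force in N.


F = sigma * PCSA * activation
F = 23 * 21 * 0.62
F = 299.5 N


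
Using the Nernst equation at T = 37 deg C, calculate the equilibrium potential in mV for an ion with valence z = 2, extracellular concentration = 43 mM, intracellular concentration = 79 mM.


E = (RT/(zF)) * ln(C_out/C_in)
T = 37 + 273.15 = 310.15 K
E = (8.314 * 310.15 / (2 * 96485)) * ln(43/79)
E = -8.128 mV
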